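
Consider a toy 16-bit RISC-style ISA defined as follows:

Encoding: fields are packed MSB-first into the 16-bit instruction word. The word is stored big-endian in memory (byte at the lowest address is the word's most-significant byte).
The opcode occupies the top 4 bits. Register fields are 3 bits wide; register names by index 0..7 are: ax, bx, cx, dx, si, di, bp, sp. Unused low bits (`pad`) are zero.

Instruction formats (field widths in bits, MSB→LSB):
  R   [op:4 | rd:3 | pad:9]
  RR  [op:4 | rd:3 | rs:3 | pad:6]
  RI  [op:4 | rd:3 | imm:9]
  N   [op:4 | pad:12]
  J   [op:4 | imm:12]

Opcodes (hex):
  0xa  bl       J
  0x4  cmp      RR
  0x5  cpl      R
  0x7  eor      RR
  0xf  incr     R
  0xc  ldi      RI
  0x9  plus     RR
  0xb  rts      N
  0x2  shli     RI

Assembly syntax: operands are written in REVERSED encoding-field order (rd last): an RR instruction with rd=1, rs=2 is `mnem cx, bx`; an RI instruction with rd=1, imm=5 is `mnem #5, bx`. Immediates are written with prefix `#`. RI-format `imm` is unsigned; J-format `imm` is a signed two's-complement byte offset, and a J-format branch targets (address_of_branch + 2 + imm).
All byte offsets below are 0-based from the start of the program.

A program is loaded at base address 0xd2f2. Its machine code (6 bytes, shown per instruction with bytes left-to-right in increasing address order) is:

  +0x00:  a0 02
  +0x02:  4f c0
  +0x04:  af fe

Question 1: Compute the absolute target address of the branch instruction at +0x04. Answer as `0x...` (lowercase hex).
+0x04: af fe ⇒ word 0xaffe (big)
  op=0xaffe>>12=0xa ⇒ bl (J)
  imm: (w>>0)&0xfff=0xffe (s12→-2) → #-2
  target = base 0xd2f2 + off 0x04 + 2 + imm -2 = 0xd2f6

0xd2f6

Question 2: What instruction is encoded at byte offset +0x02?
+0x02: 4f c0 ⇒ word 0x4fc0 (big)
  top 4b → 0x4 → cmp [RR]
  rd: (w>>9)&0x7=0x7 → sp
  rs: (w>>6)&0x7=0x7 → sp

cmp sp, sp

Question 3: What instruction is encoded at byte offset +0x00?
[00] a0 02 → 0xa002
  op=0xa002>>12=0xa ⇒ bl (J)
  [11:0] imm=2 = #2

bl #2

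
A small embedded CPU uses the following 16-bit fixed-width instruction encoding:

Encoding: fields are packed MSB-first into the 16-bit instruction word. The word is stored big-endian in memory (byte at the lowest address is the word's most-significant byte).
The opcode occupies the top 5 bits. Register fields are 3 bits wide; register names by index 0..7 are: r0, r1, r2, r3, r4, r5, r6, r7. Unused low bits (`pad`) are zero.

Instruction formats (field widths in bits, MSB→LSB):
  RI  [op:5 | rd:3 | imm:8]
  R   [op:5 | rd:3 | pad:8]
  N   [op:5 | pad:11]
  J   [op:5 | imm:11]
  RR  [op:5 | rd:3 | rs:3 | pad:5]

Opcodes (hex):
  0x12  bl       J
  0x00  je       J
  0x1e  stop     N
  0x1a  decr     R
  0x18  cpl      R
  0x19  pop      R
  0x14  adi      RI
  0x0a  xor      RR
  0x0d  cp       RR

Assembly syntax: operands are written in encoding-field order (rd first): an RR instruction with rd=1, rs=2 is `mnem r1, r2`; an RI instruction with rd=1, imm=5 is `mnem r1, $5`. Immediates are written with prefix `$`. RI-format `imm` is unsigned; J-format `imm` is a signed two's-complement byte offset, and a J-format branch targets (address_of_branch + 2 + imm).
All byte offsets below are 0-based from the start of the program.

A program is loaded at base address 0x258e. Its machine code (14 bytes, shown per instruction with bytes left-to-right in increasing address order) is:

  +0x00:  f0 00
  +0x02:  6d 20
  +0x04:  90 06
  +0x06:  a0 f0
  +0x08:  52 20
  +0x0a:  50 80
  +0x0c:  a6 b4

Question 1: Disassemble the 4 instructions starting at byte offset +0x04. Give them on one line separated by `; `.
@+04  big-endian(90 06) = 0x9006
  top 5b → 0x12 → bl [J]
  imm@[10:0]=0x6 ⇒ $6
@+06  big-endian(a0 f0) = 0xa0f0
  top 5b → 0x14 → adi [RI]
  rd@[10:8]=0x0 ⇒ r0
  imm@[7:0]=0xf0 ⇒ $240
@+08  big-endian(52 20) = 0x5220
  top 5b → 0xa → xor [RR]
  rd@[10:8]=0x2 ⇒ r2
  rs@[7:5]=0x1 ⇒ r1
@+0a  big-endian(50 80) = 0x5080
  top 5b → 0xa → xor [RR]
  rd@[10:8]=0x0 ⇒ r0
  rs@[7:5]=0x4 ⇒ r4

bl $6; adi r0, $240; xor r2, r1; xor r0, r4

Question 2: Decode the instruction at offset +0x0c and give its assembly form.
adi r6, $180

[0c] a6 b4 → 0xa6b4
  op=0xa6b4>>11=0x14 ⇒ adi (RI)
  [10:8] rd=6 = r6
  [7:0] imm=180 = $180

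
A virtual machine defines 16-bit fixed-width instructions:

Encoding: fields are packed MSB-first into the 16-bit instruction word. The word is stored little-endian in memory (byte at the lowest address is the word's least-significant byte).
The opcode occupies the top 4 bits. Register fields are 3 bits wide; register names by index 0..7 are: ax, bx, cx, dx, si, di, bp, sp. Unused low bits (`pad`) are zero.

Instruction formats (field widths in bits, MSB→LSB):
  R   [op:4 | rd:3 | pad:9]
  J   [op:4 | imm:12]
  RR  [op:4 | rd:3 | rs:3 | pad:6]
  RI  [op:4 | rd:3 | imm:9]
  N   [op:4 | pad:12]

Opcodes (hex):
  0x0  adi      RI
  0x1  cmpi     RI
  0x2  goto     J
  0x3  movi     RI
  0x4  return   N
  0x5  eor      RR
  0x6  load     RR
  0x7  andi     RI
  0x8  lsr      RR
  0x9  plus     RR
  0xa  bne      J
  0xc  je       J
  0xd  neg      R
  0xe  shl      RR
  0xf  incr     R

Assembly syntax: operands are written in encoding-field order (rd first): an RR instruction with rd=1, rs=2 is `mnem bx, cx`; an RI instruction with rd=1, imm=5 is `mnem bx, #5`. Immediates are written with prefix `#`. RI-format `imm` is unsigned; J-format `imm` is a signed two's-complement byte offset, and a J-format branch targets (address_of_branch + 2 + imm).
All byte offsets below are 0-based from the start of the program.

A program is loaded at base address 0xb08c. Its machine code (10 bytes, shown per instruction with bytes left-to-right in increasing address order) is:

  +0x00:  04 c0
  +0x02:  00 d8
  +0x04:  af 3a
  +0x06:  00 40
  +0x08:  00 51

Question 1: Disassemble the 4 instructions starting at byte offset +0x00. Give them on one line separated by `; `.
[00] 04 c0 → 0xc004
  op=0xc004>>12=0xc ⇒ je (J)
  imm@[11:0]=0x4 ⇒ #4
[02] 00 d8 → 0xd800
  op=0xd800>>12=0xd ⇒ neg (R)
  rd@[11:9]=0x4 ⇒ si
[04] af 3a → 0x3aaf
  op=0x3aaf>>12=0x3 ⇒ movi (RI)
  rd@[11:9]=0x5 ⇒ di
  imm@[8:0]=0xaf ⇒ #175
[06] 00 40 → 0x4000
  op=0x4000>>12=0x4 ⇒ return (N)

je #4; neg si; movi di, #175; return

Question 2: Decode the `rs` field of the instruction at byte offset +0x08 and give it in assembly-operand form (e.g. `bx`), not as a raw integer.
[08] 00 51 → 0x5100
  opcode bits[15:12]=0x5: eor/RR
  rd: (w>>9)&0x7=0x0 → ax
  rs: (w>>6)&0x7=0x4 → si

si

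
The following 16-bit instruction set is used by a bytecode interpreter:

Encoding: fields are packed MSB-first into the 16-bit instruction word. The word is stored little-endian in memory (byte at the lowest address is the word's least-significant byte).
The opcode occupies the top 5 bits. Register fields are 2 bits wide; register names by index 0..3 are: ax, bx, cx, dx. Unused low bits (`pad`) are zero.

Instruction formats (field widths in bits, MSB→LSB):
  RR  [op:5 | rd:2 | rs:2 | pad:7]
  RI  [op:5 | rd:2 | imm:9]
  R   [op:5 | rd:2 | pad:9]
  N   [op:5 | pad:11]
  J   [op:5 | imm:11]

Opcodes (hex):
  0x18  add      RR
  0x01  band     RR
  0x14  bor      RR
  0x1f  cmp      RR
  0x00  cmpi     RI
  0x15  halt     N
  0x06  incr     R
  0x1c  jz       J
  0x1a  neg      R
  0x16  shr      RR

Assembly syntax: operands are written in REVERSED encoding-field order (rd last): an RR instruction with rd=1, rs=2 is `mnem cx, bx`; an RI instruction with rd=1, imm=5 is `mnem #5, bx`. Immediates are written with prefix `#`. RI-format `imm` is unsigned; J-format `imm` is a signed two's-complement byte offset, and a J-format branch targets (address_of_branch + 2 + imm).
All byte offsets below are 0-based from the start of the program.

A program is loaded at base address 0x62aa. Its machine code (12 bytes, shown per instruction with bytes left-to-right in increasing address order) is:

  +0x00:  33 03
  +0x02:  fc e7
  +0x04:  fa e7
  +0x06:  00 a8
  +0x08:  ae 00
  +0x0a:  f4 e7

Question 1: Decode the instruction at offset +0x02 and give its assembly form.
off 0x02: read fc e7 as little → 0xe7fc
  top 5b → 0x1c → jz [J]
  imm: (w>>0)&0x7ff=0x7fc (s11→-4) → #-4

jz #-4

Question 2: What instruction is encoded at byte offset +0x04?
jz #-6

+0x04: fa e7 ⇒ word 0xe7fa (little)
  top 5b → 0x1c → jz [J]
  imm: (w>>0)&0x7ff=0x7fa (s11→-6) → #-6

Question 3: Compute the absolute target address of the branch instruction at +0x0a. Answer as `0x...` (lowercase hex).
[0a] f4 e7 → 0xe7f4
  top 5b → 0x1c → jz [J]
  imm@[10:0]=0x7f4 (s11→-12) ⇒ #-12
  target = base 0x62aa + off 0x0a + 2 + imm -12 = 0x62aa

0x62aa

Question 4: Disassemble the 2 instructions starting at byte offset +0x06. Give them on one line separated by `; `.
halt; cmpi #174, ax

off 0x06: read 00 a8 as little → 0xa800
  op=0xa800>>11=0x15 ⇒ halt (N)
off 0x08: read ae 00 as little → 0x00ae
  op=0x00ae>>11=0x0 ⇒ cmpi (RI)
  rd: (w>>9)&0x3=0x0 → ax
  imm: (w>>0)&0x1ff=0xae → #174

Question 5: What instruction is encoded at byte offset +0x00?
@+00  little-endian(33 03) = 0x0333
  op=0x0333>>11=0x0 ⇒ cmpi (RI)
  rd@[10:9]=0x1 ⇒ bx
  imm@[8:0]=0x133 ⇒ #307

cmpi #307, bx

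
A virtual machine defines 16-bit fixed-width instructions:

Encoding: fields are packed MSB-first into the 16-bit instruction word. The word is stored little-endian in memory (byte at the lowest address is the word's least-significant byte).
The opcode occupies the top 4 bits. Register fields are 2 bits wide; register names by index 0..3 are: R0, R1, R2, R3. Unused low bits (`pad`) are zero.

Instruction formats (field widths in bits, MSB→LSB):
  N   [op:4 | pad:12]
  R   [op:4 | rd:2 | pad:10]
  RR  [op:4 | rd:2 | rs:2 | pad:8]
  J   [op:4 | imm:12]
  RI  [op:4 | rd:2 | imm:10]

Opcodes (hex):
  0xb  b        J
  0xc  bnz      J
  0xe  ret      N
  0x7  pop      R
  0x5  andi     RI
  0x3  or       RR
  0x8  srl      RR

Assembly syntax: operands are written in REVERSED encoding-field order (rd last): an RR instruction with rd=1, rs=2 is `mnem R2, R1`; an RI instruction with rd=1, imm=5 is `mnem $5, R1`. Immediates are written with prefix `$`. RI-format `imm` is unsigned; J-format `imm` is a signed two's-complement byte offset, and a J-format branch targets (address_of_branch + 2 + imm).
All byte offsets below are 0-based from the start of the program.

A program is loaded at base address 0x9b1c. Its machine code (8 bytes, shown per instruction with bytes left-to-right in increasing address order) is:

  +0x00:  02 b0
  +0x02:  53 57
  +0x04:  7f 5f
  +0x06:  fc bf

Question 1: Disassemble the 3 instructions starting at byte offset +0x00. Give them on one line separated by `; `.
+0x00: 02 b0 ⇒ word 0xb002 (little)
  top 4b → 0xb → b [J]
  imm: (w>>0)&0xfff=0x2 → $2
+0x02: 53 57 ⇒ word 0x5753 (little)
  top 4b → 0x5 → andi [RI]
  rd: (w>>10)&0x3=0x1 → R1
  imm: (w>>0)&0x3ff=0x353 → $851
+0x04: 7f 5f ⇒ word 0x5f7f (little)
  top 4b → 0x5 → andi [RI]
  rd: (w>>10)&0x3=0x3 → R3
  imm: (w>>0)&0x3ff=0x37f → $895

b $2; andi $851, R1; andi $895, R3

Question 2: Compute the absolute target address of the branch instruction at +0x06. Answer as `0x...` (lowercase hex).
off 0x06: read fc bf as little → 0xbffc
  op=0xbffc>>12=0xb ⇒ b (J)
  imm: (w>>0)&0xfff=0xffc (s12→-4) → $-4
  target = base 0x9b1c + off 0x06 + 2 + imm -4 = 0x9b20

0x9b20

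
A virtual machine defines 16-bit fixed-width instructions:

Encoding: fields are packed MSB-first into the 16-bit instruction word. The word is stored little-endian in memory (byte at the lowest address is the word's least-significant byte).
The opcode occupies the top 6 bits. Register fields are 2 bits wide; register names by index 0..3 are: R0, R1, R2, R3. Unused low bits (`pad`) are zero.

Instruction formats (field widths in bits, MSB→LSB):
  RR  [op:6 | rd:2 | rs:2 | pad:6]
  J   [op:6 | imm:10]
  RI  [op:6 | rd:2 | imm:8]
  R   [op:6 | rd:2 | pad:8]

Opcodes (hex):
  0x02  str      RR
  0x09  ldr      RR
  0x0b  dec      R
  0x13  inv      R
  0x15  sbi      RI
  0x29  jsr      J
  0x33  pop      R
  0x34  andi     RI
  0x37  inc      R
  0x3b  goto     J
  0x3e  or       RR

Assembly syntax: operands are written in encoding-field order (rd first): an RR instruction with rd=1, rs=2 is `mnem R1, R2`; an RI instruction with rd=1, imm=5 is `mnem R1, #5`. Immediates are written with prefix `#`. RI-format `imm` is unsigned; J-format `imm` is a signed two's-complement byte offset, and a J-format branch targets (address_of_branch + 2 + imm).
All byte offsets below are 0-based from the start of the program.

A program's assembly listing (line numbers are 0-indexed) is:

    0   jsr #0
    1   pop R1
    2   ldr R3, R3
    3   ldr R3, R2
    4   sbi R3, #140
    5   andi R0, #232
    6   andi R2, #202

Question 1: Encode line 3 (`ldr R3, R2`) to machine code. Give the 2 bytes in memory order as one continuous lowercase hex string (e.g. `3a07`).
3. ldr fields op=0x9:6|rd=3:2|rs=2:2|pad=0:6 → word 2780h → 80 27

8027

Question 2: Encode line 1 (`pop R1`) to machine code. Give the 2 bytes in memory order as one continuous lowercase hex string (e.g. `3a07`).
line 1 (pop): pack op=0x33:6|rd=1:2|pad=0:8 = 0xcd00; little→ 00 cd

00cd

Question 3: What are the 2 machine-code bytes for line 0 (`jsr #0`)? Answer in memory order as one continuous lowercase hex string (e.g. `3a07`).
L0: jsr op=0x29:6|imm=0:10 ⇒ 0xa400 ⇒ little 00 a4

00a4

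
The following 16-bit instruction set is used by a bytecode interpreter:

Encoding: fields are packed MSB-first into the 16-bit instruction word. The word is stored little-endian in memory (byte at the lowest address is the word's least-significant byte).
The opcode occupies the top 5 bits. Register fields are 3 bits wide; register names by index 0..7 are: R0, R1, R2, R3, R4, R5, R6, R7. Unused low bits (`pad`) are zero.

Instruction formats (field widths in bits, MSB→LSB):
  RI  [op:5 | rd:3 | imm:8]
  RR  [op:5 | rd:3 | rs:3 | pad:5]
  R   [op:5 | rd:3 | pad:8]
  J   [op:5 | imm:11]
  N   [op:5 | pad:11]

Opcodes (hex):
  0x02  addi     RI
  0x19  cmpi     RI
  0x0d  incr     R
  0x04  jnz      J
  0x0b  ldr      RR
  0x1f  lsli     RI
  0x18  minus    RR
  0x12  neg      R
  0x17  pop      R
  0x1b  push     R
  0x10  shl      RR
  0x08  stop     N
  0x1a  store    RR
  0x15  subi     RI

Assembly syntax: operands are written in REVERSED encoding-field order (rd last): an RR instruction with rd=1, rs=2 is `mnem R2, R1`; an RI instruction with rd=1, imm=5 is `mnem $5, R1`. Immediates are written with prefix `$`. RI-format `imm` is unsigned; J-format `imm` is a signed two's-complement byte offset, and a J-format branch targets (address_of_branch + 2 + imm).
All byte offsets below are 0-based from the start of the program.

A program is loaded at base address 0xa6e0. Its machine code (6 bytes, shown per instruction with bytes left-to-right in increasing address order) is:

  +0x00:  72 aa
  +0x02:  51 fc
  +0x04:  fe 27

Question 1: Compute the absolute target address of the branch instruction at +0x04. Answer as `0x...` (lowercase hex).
@+04  little-endian(fe 27) = 0x27fe
  opcode bits[15:11]=0x4: jnz/J
  [10:0] imm=2046 (s11→-2) = $-2
  target = base 0xa6e0 + off 0x04 + 2 + imm -2 = 0xa6e4

0xa6e4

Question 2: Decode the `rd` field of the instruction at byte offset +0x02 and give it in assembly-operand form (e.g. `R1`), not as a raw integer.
R4

+0x02: 51 fc ⇒ word 0xfc51 (little)
  top 5b → 0x1f → lsli [RI]
  [10:8] rd=4 = R4
  [7:0] imm=81 = $81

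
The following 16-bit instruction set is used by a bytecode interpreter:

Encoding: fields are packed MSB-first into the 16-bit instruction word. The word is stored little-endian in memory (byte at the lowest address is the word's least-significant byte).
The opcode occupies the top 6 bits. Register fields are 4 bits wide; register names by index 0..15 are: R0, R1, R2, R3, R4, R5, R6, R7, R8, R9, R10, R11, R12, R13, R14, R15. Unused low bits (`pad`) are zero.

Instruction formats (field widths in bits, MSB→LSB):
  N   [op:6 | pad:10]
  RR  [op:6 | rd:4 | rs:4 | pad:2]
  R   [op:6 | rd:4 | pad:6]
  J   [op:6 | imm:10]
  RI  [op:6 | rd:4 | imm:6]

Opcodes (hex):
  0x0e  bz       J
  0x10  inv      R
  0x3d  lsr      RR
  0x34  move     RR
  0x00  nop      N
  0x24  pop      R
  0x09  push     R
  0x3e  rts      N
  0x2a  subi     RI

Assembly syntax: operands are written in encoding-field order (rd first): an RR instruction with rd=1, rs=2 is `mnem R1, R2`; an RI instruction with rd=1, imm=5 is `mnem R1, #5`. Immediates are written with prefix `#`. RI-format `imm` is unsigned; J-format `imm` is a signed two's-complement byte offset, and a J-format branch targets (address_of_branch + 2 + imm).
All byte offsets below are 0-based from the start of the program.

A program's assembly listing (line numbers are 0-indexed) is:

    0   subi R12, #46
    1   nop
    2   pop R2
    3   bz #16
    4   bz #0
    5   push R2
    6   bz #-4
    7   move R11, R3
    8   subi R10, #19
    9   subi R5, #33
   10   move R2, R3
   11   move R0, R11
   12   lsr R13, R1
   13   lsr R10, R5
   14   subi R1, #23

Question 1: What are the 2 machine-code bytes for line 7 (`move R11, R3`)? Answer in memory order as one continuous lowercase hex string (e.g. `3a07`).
ccd2

7. move fields op=0x34:6|rd=11:4|rs=3:4|pad=0:2 → word d2cch → cc d2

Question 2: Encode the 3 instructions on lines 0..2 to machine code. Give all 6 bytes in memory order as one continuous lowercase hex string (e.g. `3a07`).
2eab00008090

0. subi fields op=0x2a:6|rd=12:4|imm=46:6 → word ab2eh → 2e ab
1. nop fields op=0x0:6|pad=0:10 → word 0000h → 00 00
2. pop fields op=0x24:6|rd=2:4|pad=0:6 → word 9080h → 80 90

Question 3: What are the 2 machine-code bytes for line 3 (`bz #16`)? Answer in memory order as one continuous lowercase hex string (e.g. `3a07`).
line 3 (bz): pack op=0xe:6|imm=16:10 = 0x3810; little→ 10 38

1038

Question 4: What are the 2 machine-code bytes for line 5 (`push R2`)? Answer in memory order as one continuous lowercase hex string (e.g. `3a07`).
8024

line 5 (push): pack op=0x9:6|rd=2:4|pad=0:6 = 0x2480; little→ 80 24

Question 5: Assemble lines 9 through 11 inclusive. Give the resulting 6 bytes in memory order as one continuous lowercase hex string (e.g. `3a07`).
line 9 (subi): pack op=0x2a:6|rd=5:4|imm=33:6 = 0xa961; little→ 61 a9
line 10 (move): pack op=0x34:6|rd=2:4|rs=3:4|pad=0:2 = 0xd08c; little→ 8c d0
line 11 (move): pack op=0x34:6|rd=0:4|rs=11:4|pad=0:2 = 0xd02c; little→ 2c d0

61a98cd02cd0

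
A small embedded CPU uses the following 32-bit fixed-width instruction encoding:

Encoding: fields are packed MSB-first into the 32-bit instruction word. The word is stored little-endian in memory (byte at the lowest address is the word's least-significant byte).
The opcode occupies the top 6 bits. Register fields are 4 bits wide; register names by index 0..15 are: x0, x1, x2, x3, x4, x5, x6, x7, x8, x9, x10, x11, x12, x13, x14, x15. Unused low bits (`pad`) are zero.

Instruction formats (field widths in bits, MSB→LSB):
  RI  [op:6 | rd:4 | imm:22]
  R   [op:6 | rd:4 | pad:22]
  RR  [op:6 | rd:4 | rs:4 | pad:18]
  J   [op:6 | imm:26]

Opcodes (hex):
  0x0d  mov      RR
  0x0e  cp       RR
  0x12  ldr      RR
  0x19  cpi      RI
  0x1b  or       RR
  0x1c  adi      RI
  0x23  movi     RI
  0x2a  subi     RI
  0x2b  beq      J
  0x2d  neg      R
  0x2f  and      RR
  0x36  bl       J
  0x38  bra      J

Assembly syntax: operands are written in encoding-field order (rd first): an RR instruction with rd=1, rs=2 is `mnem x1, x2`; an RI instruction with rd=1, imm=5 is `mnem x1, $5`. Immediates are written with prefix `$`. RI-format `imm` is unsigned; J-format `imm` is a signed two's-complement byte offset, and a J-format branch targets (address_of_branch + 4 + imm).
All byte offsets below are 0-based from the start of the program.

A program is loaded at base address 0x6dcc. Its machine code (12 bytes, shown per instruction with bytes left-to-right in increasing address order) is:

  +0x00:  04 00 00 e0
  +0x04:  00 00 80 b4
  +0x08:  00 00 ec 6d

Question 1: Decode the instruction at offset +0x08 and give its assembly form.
or x7, x11

+0x08: 00 00 ec 6d ⇒ word 0x6dec0000 (little)
  opcode bits[31:26]=0x1b: or/RR
  [25:22] rd=7 = x7
  [21:18] rs=11 = x11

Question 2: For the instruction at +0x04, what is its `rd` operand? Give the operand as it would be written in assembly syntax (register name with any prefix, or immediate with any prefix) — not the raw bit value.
@+04  little-endian(00 00 80 b4) = 0xb4800000
  top 6b → 0x2d → neg [R]
  [25:22] rd=2 = x2

x2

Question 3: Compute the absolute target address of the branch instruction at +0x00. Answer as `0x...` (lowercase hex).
0x6dd4

@+00  little-endian(04 00 00 e0) = 0xe0000004
  op=0xe0000004>>26=0x38 ⇒ bra (J)
  imm@[25:0]=0x4 ⇒ $4
  target = base 0x6dcc + off 0x00 + 4 + imm 4 = 0x6dd4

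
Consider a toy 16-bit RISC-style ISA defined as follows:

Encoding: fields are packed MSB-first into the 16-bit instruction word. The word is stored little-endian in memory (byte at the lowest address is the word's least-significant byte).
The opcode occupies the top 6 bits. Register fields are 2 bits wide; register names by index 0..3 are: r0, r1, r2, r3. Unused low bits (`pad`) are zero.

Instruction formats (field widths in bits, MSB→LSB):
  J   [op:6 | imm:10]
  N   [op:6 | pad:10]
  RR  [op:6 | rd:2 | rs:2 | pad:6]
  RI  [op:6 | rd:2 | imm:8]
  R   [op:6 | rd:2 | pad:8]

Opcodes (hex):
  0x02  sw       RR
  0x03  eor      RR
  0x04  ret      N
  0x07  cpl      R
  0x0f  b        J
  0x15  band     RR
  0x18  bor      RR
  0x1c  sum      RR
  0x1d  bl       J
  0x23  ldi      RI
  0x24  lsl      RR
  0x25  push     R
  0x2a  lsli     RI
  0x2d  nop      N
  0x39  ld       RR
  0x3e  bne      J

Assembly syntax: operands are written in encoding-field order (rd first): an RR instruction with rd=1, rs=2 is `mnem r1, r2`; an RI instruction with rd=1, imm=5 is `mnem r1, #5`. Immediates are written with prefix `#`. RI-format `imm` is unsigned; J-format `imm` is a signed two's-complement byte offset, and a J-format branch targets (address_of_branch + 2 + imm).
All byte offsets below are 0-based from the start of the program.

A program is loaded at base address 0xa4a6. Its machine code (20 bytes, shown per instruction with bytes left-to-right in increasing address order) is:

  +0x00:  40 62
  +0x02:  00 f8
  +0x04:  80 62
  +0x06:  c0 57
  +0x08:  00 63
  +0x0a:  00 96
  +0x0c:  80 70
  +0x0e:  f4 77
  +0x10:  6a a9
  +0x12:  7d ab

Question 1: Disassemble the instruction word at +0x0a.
+0x0a: 00 96 ⇒ word 0x9600 (little)
  top 6b → 0x25 → push [R]
  rd@[9:8]=0x2 ⇒ r2

push r2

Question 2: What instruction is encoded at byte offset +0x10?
lsli r1, #106

off 0x10: read 6a a9 as little → 0xa96a
  op=0xa96a>>10=0x2a ⇒ lsli (RI)
  rd@[9:8]=0x1 ⇒ r1
  imm@[7:0]=0x6a ⇒ #106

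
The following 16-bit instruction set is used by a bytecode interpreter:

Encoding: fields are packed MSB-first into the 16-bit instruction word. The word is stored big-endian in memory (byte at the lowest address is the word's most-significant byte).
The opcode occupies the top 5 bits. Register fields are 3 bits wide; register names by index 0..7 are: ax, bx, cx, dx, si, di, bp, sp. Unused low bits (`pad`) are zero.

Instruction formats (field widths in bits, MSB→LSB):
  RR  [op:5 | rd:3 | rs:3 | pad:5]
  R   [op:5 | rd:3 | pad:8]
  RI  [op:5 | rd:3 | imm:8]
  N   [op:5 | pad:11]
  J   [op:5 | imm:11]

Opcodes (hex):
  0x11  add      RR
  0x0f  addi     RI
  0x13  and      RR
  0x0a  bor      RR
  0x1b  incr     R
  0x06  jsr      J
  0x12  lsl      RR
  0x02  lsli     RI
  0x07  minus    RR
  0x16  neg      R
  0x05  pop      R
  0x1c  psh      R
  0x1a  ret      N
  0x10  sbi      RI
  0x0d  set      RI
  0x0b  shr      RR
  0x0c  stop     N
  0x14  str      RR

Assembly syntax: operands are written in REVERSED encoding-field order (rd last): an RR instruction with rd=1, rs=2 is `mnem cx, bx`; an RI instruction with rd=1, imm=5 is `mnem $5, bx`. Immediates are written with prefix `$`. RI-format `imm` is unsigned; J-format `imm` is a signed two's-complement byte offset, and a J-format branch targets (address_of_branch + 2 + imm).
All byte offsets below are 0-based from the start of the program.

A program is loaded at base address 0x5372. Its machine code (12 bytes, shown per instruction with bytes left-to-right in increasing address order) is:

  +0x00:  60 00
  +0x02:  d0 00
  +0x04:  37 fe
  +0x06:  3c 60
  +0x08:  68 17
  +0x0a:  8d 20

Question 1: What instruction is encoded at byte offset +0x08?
[08] 68 17 → 0x6817
  opcode bits[15:11]=0xd: set/RI
  rd: (w>>8)&0x7=0x0 → ax
  imm: (w>>0)&0xff=0x17 → $23

set $23, ax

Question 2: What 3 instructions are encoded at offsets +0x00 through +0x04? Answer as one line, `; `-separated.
off 0x00: read 60 00 as big → 0x6000
  top 5b → 0xc → stop [N]
off 0x02: read d0 00 as big → 0xd000
  top 5b → 0x1a → ret [N]
off 0x04: read 37 fe as big → 0x37fe
  top 5b → 0x6 → jsr [J]
  [10:0] imm=2046 (s11→-2) = $-2

stop; ret; jsr $-2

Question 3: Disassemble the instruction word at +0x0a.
add bx, di

@+0a  big-endian(8d 20) = 0x8d20
  top 5b → 0x11 → add [RR]
  rd@[10:8]=0x5 ⇒ di
  rs@[7:5]=0x1 ⇒ bx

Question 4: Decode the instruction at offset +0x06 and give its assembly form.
minus dx, si

+0x06: 3c 60 ⇒ word 0x3c60 (big)
  opcode bits[15:11]=0x7: minus/RR
  rd: (w>>8)&0x7=0x4 → si
  rs: (w>>5)&0x7=0x3 → dx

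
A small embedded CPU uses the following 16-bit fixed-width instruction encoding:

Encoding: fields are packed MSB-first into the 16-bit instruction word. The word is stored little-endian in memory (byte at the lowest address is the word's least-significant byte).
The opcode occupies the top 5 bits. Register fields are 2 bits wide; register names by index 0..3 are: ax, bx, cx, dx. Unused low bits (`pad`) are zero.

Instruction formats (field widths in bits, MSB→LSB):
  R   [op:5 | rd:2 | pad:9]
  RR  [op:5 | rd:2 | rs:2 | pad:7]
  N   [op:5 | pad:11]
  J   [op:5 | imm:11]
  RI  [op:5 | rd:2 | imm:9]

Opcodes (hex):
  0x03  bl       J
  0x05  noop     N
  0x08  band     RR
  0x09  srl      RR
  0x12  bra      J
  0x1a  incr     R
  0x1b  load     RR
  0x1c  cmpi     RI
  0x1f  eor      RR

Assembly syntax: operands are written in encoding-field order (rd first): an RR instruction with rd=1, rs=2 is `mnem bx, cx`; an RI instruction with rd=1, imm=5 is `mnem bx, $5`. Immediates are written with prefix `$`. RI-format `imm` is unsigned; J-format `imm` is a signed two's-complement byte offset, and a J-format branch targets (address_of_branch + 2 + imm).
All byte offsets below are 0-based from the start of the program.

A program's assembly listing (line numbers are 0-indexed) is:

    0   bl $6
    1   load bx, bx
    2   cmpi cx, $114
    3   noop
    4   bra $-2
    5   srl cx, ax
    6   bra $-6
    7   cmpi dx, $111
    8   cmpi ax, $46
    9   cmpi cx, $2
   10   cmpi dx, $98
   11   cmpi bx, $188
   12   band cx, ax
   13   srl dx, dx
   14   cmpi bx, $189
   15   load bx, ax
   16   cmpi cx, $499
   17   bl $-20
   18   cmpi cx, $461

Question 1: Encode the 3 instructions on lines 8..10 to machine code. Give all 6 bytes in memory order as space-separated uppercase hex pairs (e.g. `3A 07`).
2E E0 02 E4 62 E6

line 8 (cmpi): pack op=0x1c:5|rd=0:2|imm=46:9 = 0xe02e; little→ 2e e0
line 9 (cmpi): pack op=0x1c:5|rd=2:2|imm=2:9 = 0xe402; little→ 02 e4
line 10 (cmpi): pack op=0x1c:5|rd=3:2|imm=98:9 = 0xe662; little→ 62 e6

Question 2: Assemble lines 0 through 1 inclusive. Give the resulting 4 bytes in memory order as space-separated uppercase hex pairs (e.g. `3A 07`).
L0: bl op=0x3:5|imm=6:11 ⇒ 0x1806 ⇒ little 06 18
L1: load op=0x1b:5|rd=1:2|rs=1:2|pad=0:7 ⇒ 0xda80 ⇒ little 80 da

06 18 80 DA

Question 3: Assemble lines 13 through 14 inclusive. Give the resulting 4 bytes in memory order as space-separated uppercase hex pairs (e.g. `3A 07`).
13. srl fields op=0x9:5|rd=3:2|rs=3:2|pad=0:7 → word 4f80h → 80 4f
14. cmpi fields op=0x1c:5|rd=1:2|imm=189:9 → word e2bdh → bd e2

80 4F BD E2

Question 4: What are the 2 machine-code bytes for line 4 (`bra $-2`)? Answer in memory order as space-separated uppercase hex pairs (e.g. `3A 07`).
FE 97

4. bra fields op=0x12:5|imm=-2:11 → word 97feh → fe 97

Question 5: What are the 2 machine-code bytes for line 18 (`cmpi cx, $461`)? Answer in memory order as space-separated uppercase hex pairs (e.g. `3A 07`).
line 18 (cmpi): pack op=0x1c:5|rd=2:2|imm=461:9 = 0xe5cd; little→ cd e5

CD E5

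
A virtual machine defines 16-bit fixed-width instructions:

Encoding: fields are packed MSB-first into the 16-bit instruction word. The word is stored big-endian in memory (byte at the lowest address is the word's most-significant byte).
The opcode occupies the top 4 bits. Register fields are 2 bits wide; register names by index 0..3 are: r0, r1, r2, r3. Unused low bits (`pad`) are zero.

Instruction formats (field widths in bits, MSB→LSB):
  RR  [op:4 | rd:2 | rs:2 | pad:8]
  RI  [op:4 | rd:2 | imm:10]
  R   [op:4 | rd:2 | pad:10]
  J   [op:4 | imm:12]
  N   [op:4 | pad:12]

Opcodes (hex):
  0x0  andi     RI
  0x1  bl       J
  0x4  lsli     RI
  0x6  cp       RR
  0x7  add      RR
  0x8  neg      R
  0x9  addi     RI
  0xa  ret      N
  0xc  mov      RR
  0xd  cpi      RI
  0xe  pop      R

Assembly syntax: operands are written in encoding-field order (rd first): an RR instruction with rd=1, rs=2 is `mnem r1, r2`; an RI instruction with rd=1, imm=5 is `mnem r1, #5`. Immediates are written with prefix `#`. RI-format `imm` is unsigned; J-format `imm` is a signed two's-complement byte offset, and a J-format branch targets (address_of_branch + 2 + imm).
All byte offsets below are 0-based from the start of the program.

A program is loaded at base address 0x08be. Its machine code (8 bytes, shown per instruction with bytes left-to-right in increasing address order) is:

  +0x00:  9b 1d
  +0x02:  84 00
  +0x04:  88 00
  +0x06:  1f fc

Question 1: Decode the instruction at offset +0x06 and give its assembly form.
bl #-4

off 0x06: read 1f fc as big → 0x1ffc
  opcode bits[15:12]=0x1: bl/J
  imm: (w>>0)&0xfff=0xffc (s12→-4) → #-4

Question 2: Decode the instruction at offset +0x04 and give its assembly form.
[04] 88 00 → 0x8800
  op=0x8800>>12=0x8 ⇒ neg (R)
  rd: (w>>10)&0x3=0x2 → r2

neg r2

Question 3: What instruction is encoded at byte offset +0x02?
neg r1

off 0x02: read 84 00 as big → 0x8400
  opcode bits[15:12]=0x8: neg/R
  rd: (w>>10)&0x3=0x1 → r1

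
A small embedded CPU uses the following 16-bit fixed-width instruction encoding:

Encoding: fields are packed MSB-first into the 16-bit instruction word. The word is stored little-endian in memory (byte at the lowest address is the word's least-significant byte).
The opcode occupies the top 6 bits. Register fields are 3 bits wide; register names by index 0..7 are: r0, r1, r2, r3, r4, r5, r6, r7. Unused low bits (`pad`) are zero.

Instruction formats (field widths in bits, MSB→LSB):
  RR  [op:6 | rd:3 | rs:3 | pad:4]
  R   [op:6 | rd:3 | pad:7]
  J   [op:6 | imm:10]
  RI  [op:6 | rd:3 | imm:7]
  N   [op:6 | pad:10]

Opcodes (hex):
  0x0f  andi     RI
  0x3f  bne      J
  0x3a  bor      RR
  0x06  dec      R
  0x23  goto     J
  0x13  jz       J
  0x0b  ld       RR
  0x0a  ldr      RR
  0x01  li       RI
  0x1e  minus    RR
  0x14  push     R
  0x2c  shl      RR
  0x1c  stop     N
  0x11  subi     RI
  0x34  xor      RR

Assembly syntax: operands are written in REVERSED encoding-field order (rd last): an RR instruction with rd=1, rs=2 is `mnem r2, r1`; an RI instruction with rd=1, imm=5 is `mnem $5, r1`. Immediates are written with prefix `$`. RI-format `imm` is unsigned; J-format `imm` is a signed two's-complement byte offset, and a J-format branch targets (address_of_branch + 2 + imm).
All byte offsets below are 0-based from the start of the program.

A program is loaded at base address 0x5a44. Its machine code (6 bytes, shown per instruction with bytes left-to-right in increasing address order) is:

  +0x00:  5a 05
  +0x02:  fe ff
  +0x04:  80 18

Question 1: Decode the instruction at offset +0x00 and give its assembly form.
[00] 5a 05 → 0x055a
  opcode bits[15:10]=0x1: li/RI
  rd@[9:7]=0x2 ⇒ r2
  imm@[6:0]=0x5a ⇒ $90

li $90, r2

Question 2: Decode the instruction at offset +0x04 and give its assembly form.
off 0x04: read 80 18 as little → 0x1880
  top 6b → 0x6 → dec [R]
  rd: (w>>7)&0x7=0x1 → r1

dec r1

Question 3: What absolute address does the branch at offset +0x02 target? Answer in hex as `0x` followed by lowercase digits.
0x5a46

[02] fe ff → 0xfffe
  top 6b → 0x3f → bne [J]
  imm@[9:0]=0x3fe (s10→-2) ⇒ $-2
  target = base 0x5a44 + off 0x02 + 2 + imm -2 = 0x5a46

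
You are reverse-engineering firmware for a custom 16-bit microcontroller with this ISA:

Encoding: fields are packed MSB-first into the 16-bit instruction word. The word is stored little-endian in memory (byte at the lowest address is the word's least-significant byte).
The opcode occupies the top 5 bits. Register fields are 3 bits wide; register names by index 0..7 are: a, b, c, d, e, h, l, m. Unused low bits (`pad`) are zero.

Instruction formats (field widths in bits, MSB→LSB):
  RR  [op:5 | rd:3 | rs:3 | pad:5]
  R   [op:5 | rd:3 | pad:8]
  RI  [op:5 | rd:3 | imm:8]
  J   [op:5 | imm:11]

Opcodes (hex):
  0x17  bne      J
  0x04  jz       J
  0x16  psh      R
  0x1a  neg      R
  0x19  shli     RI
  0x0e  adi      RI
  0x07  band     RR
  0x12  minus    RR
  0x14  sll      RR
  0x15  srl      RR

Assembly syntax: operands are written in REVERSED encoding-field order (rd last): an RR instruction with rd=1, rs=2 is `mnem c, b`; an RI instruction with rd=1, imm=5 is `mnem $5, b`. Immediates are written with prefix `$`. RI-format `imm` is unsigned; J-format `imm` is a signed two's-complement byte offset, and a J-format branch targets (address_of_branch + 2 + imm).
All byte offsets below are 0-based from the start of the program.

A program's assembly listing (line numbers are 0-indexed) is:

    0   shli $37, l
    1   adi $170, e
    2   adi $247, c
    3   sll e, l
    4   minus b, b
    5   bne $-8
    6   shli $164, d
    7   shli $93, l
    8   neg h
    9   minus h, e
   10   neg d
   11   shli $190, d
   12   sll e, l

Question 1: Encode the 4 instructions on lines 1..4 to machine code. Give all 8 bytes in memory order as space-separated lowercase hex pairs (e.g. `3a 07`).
aa 74 f7 72 80 a6 20 91

L1: adi op=0xe:5|rd=4:3|imm=170:8 ⇒ 0x74aa ⇒ little aa 74
L2: adi op=0xe:5|rd=2:3|imm=247:8 ⇒ 0x72f7 ⇒ little f7 72
L3: sll op=0x14:5|rd=6:3|rs=4:3|pad=0:5 ⇒ 0xa680 ⇒ little 80 a6
L4: minus op=0x12:5|rd=1:3|rs=1:3|pad=0:5 ⇒ 0x9120 ⇒ little 20 91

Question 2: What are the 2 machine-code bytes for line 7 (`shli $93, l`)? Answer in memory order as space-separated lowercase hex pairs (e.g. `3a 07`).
7. shli fields op=0x19:5|rd=6:3|imm=93:8 → word ce5dh → 5d ce

5d ce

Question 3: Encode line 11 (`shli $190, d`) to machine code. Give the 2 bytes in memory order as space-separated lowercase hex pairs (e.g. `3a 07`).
be cb

11. shli fields op=0x19:5|rd=3:3|imm=190:8 → word cbbeh → be cb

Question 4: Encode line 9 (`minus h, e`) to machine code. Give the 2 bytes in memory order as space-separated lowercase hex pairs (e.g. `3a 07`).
line 9 (minus): pack op=0x12:5|rd=4:3|rs=5:3|pad=0:5 = 0x94a0; little→ a0 94

a0 94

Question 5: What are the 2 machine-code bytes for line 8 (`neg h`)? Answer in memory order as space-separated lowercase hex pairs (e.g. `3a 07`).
00 d5

8. neg fields op=0x1a:5|rd=5:3|pad=0:8 → word d500h → 00 d5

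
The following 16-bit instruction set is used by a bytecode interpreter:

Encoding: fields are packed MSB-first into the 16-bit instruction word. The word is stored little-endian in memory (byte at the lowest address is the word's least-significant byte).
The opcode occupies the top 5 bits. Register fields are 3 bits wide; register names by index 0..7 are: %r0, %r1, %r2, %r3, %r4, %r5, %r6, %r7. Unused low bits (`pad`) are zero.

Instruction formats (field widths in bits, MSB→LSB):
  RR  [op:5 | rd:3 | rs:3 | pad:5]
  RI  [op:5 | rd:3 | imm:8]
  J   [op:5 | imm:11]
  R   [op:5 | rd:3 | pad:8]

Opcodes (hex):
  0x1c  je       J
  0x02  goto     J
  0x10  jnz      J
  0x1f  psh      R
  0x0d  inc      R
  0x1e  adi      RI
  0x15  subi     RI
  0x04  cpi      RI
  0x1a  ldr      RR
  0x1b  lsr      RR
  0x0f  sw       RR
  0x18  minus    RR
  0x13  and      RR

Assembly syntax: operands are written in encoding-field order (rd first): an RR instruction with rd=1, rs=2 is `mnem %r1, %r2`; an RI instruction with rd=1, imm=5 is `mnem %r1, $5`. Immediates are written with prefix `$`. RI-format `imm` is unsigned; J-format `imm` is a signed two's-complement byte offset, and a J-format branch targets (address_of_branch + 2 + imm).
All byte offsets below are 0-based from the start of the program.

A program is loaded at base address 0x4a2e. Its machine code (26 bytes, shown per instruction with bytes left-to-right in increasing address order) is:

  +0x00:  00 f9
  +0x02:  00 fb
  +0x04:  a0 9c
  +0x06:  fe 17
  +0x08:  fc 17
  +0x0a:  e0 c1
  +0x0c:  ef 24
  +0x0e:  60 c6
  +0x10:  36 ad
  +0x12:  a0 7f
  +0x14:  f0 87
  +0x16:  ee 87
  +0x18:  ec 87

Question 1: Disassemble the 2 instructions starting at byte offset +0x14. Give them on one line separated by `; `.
jnz $-16; jnz $-18

off 0x14: read f0 87 as little → 0x87f0
  top 5b → 0x10 → jnz [J]
  imm@[10:0]=0x7f0 (s11→-16) ⇒ $-16
off 0x16: read ee 87 as little → 0x87ee
  top 5b → 0x10 → jnz [J]
  imm@[10:0]=0x7ee (s11→-18) ⇒ $-18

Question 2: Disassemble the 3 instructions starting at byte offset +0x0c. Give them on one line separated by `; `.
off 0x0c: read ef 24 as little → 0x24ef
  op=0x24ef>>11=0x4 ⇒ cpi (RI)
  rd@[10:8]=0x4 ⇒ %r4
  imm@[7:0]=0xef ⇒ $239
off 0x0e: read 60 c6 as little → 0xc660
  op=0xc660>>11=0x18 ⇒ minus (RR)
  rd@[10:8]=0x6 ⇒ %r6
  rs@[7:5]=0x3 ⇒ %r3
off 0x10: read 36 ad as little → 0xad36
  op=0xad36>>11=0x15 ⇒ subi (RI)
  rd@[10:8]=0x5 ⇒ %r5
  imm@[7:0]=0x36 ⇒ $54

cpi %r4, $239; minus %r6, %r3; subi %r5, $54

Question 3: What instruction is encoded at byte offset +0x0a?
@+0a  little-endian(e0 c1) = 0xc1e0
  top 5b → 0x18 → minus [RR]
  rd@[10:8]=0x1 ⇒ %r1
  rs@[7:5]=0x7 ⇒ %r7

minus %r1, %r7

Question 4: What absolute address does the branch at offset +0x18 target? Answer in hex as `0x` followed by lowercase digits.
0x4a34

[18] ec 87 → 0x87ec
  opcode bits[15:11]=0x10: jnz/J
  [10:0] imm=2028 (s11→-20) = $-20
  target = base 0x4a2e + off 0x18 + 2 + imm -20 = 0x4a34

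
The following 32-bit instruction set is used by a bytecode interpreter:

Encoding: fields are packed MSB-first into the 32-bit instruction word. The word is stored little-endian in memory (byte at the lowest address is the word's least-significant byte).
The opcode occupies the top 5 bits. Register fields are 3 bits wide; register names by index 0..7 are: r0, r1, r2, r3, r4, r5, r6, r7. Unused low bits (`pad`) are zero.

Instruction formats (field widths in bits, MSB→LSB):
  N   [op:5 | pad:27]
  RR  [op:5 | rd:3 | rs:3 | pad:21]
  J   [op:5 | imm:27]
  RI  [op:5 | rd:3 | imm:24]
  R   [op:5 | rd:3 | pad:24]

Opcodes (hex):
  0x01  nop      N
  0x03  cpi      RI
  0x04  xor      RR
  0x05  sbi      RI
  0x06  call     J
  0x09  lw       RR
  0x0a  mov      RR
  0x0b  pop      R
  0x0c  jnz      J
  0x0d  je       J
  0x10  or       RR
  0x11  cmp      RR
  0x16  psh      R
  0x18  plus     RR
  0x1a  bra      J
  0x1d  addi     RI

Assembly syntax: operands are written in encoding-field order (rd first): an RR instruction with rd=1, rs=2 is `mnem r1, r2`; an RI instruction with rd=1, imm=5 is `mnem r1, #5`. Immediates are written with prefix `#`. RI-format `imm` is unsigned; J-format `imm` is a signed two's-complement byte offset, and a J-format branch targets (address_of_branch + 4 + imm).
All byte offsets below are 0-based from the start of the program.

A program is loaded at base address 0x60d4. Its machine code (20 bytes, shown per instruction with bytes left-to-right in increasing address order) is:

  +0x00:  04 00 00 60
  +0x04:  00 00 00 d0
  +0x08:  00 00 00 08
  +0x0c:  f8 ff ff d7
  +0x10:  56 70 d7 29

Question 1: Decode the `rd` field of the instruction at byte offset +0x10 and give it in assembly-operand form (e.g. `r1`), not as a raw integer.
r1

+0x10: 56 70 d7 29 ⇒ word 0x29d77056 (little)
  top 5b → 0x5 → sbi [RI]
  rd: (w>>24)&0x7=0x1 → r1
  imm: (w>>0)&0xffffff=0xd77056 → #14118998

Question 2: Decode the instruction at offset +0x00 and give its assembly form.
jnz #4

+0x00: 04 00 00 60 ⇒ word 0x60000004 (little)
  op=0x60000004>>27=0xc ⇒ jnz (J)
  [26:0] imm=4 = #4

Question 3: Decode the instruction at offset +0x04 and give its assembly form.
bra #0

[04] 00 00 00 d0 → 0xd0000000
  top 5b → 0x1a → bra [J]
  imm: (w>>0)&0x7ffffff=0x0 → #0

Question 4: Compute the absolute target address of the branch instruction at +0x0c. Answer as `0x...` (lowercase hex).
off 0x0c: read f8 ff ff d7 as little → 0xd7fffff8
  top 5b → 0x1a → bra [J]
  imm@[26:0]=0x7fffff8 (s27→-8) ⇒ #-8
  target = base 0x60d4 + off 0x0c + 4 + imm -8 = 0x60dc

0x60dc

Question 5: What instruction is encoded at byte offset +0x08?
+0x08: 00 00 00 08 ⇒ word 0x08000000 (little)
  opcode bits[31:27]=0x1: nop/N

nop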